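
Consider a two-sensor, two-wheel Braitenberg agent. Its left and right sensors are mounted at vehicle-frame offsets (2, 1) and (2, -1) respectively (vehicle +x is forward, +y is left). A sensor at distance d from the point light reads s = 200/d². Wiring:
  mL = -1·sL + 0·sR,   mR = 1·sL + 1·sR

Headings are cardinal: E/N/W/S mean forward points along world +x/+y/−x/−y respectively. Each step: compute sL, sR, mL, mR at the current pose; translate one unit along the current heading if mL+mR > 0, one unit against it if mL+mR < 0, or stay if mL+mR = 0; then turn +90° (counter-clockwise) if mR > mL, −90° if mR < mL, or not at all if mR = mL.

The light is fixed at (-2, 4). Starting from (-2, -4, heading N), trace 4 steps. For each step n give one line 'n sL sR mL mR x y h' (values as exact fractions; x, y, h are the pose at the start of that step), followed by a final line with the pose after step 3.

n=0: pose=(-2,-4,N); sL=200/37, sR=200/37; mL=-200/37, mR=400/37; mL+mR=200/37 → advance +1; mR−mL=600/37 → turn +1·90°
n=1: pose=(-2,-3,W); sL=50/17, sR=5; mL=-50/17, mR=135/17; mL+mR=5 → advance +1; mR−mL=185/17 → turn +1·90°
n=2: pose=(-3,-3,S); sL=200/81, sR=40/17; mL=-200/81, mR=6640/1377; mL+mR=40/17 → advance +1; mR−mL=10040/1377 → turn +1·90°
n=3: pose=(-3,-4,E); sL=4, sR=100/41; mL=-4, mR=264/41; mL+mR=100/41 → advance +1; mR−mL=428/41 → turn +1·90°

0 200/37 200/37 -200/37 400/37 -2 -4 N
1 50/17 5 -50/17 135/17 -2 -3 W
2 200/81 40/17 -200/81 6640/1377 -3 -3 S
3 4 100/41 -4 264/41 -3 -4 E
final -2 -4 N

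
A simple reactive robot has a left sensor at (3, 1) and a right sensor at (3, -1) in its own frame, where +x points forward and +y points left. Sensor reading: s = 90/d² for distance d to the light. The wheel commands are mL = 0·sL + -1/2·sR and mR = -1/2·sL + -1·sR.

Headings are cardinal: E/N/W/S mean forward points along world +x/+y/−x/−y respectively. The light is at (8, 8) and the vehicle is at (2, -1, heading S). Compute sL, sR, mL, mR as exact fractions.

left sensor world pos  = (3, -4); dL² = 169
right sensor world pos = (1, -4); dR² = 193
sL = 90/169 = 90/169
sR = 90/193 = 90/193
mL = 0·sL + -1/2·sR = -45/193
mR = -1/2·sL + -1·sR = -23895/32617

90/169 90/193 -45/193 -23895/32617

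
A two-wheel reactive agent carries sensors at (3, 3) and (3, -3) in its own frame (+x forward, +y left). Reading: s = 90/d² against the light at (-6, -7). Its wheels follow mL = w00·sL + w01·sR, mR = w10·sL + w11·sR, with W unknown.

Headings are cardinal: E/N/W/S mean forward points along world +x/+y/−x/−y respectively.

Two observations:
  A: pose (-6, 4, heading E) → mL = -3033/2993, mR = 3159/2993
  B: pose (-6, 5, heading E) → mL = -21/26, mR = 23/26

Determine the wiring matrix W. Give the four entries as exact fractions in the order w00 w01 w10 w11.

obs A: pose=(-6,4,E) → sL=18/41, sR=90/73, mL=-3033/2993, mR=3159/2993
obs B: pose=(-6,5,E) → sL=5/13, sR=1, mL=-21/26, mR=23/26
sensor matrix S = [[18/41, 90/73], [5/13, 1]]; det S = -1368/38909
solve [mL_A; mL_B] = S·[w00; w01] and [mR_A; mR_B] = S·[w10; w11]:
  w00 = 1/2, w01 = -1, w10 = 1, w11 = 1/2

1/2 -1 1 1/2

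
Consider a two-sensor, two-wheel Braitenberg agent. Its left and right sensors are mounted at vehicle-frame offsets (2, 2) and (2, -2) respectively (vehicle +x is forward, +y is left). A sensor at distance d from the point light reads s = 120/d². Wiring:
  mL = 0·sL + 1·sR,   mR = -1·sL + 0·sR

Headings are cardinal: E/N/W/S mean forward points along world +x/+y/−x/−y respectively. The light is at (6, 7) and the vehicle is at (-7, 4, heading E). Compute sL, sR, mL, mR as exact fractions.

left sensor world pos  = (-5, 6); dL² = 122
right sensor world pos = (-5, 2); dR² = 146
sL = 120/122 = 60/61
sR = 120/146 = 60/73
mL = 0·sL + 1·sR = 60/73
mR = -1·sL + 0·sR = -60/61

60/61 60/73 60/73 -60/61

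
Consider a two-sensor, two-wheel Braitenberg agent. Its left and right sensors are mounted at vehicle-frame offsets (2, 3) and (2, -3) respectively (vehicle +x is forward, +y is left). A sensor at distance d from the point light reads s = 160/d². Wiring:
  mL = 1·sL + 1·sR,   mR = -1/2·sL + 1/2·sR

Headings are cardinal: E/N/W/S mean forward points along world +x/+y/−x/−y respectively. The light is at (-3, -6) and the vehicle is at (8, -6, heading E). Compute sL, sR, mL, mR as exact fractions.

80/89 80/89 160/89 0

left sensor world pos  = (10, -3); dL² = 178
right sensor world pos = (10, -9); dR² = 178
sL = 160/178 = 80/89
sR = 160/178 = 80/89
mL = 1·sL + 1·sR = 160/89
mR = -1/2·sL + 1/2·sR = 0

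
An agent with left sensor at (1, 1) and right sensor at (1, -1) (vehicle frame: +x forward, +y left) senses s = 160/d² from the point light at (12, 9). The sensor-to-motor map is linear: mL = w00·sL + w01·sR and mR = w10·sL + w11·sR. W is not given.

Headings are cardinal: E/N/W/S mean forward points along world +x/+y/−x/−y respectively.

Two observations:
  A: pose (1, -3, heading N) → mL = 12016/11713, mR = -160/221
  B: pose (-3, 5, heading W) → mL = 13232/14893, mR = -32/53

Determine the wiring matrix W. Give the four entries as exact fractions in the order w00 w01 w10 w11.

1/2 1 0 -1

obs A: pose=(1,-3,N) → sL=32/53, sR=160/221, mL=12016/11713, mR=-160/221
obs B: pose=(-3,5,W) → sL=160/281, sR=32/53, mL=13232/14893, mR=-32/53
sensor matrix S = [[32/53, 160/221], [160/281, 32/53]]; det S = -8318976/174441709
solve [mL_A; mL_B] = S·[w00; w01] and [mR_A; mR_B] = S·[w10; w11]:
  w00 = 1/2, w01 = 1, w10 = 0, w11 = -1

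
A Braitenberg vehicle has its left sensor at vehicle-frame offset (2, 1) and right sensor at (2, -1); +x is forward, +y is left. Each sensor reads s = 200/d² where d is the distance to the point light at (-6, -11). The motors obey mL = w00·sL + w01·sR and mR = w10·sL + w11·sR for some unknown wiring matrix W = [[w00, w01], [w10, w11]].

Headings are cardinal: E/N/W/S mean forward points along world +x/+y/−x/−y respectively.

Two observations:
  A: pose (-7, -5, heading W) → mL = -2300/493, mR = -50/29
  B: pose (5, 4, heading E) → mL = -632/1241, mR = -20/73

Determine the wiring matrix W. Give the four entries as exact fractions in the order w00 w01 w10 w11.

-1/2 -1/2 0 -1/2

obs A: pose=(-7,-5,W) → sL=100/17, sR=100/29, mL=-2300/493, mR=-50/29
obs B: pose=(5,4,E) → sL=8/17, sR=40/73, mL=-632/1241, mR=-20/73
sensor matrix S = [[100/17, 100/29], [8/17, 40/73]]; det S = 57600/35989
solve [mL_A; mL_B] = S·[w00; w01] and [mR_A; mR_B] = S·[w10; w11]:
  w00 = -1/2, w01 = -1/2, w10 = 0, w11 = -1/2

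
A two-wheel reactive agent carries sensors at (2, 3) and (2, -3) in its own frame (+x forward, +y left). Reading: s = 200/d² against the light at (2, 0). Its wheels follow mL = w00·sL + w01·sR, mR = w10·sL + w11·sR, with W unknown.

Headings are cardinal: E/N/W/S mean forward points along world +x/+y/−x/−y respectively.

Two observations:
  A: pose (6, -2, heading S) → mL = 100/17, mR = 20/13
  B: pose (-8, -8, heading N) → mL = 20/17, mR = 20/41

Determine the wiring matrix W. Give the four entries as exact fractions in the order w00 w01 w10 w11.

0 1/2 1/2 0

obs A: pose=(6,-2,S) → sL=40/13, sR=200/17, mL=100/17, mR=20/13
obs B: pose=(-8,-8,N) → sL=40/41, sR=40/17, mL=20/17, mR=20/41
sensor matrix S = [[40/13, 200/17], [40/41, 40/17]]; det S = -38400/9061
solve [mL_A; mL_B] = S·[w00; w01] and [mR_A; mR_B] = S·[w10; w11]:
  w00 = 0, w01 = 1/2, w10 = 1/2, w11 = 0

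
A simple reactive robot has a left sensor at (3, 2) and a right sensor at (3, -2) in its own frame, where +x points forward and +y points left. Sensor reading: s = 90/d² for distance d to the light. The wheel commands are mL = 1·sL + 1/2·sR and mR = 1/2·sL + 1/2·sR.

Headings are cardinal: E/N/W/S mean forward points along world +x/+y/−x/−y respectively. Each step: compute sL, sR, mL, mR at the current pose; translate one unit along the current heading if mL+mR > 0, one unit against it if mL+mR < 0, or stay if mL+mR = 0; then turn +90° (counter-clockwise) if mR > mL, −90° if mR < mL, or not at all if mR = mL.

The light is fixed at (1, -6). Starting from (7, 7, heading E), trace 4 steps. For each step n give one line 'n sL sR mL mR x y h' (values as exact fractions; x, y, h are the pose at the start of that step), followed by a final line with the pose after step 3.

0 5/17 45/101 1775/3434 635/1717 7 7 E
1 90/181 18/25 3879/4525 2754/4525 8 7 S
2 45/58 45/106 6075/6148 1845/3074 8 6 W
3 90/241 90/289 36855/69649 23850/69649 7 6 N
final 7 7 E

n=0: pose=(7,7,E); sL=5/17, sR=45/101; mL=1775/3434, mR=635/1717; mL+mR=3045/3434 → advance +1; mR−mL=-5/34 → turn -1·90°
n=1: pose=(8,7,S); sL=90/181, sR=18/25; mL=3879/4525, mR=2754/4525; mL+mR=6633/4525 → advance +1; mR−mL=-45/181 → turn -1·90°
n=2: pose=(8,6,W); sL=45/58, sR=45/106; mL=6075/6148, mR=1845/3074; mL+mR=9765/6148 → advance +1; mR−mL=-45/116 → turn -1·90°
n=3: pose=(7,6,N); sL=90/241, sR=90/289; mL=36855/69649, mR=23850/69649; mL+mR=60705/69649 → advance +1; mR−mL=-45/241 → turn -1·90°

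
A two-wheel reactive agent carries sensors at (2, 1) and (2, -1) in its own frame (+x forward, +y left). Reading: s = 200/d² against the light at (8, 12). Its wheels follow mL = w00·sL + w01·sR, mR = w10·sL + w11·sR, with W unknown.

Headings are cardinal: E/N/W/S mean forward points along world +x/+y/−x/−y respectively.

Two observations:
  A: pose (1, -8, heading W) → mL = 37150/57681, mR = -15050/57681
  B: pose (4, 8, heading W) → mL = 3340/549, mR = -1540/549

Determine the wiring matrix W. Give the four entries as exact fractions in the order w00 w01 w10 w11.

obs A: pose=(1,-8,W) → sL=100/261, sR=100/221, mL=37150/57681, mR=-15050/57681
obs B: pose=(4,8,W) → sL=200/61, sR=40/9, mL=3340/549, mR=-1540/549
sensor matrix S = [[100/261, 100/221], [200/61, 40/9]]; det S = 6944000/31666869
solve [mL_A; mL_B] = S·[w00; w01] and [mR_A; mR_B] = S·[w10; w11]:
  w00 = 1/2, w01 = 1, w10 = 1/2, w11 = -1

1/2 1 1/2 -1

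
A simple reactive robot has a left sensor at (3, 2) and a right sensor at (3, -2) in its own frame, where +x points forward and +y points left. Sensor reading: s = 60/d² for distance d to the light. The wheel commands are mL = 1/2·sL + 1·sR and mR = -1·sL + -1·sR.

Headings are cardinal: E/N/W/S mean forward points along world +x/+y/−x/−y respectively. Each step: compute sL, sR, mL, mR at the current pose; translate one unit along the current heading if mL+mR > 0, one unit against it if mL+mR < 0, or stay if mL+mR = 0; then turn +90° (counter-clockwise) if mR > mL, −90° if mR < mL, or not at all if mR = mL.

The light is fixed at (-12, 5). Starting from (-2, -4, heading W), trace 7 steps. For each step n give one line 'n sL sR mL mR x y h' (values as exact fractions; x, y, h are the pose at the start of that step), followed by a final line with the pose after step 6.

n=0: pose=(-2,-4,W); sL=6/17, sR=30/49; mL=657/833, mR=-804/833; mL+mR=-3/17 → advance -1; mR−mL=-1461/833 → turn -1·90°
n=1: pose=(-1,-4,N); sL=20/39, sR=12/41; mL=878/1599, mR=-1288/1599; mL+mR=-10/39 → advance -1; mR−mL=-722/533 → turn -1·90°
n=2: pose=(-1,-5,E); sL=3/13, sR=3/17; mL=129/442, mR=-90/221; mL+mR=-3/26 → advance -1; mR−mL=-309/442 → turn -1·90°
n=3: pose=(-2,-5,S); sL=60/313, sR=60/233; mL=25770/72929, mR=-32760/72929; mL+mR=-30/313 → advance -1; mR−mL=-58530/72929 → turn -1·90°
n=4: pose=(-2,-4,W); sL=6/17, sR=30/49; mL=657/833, mR=-804/833; mL+mR=-3/17 → advance -1; mR−mL=-1461/833 → turn -1·90°
n=5: pose=(-1,-4,N); sL=20/39, sR=12/41; mL=878/1599, mR=-1288/1599; mL+mR=-10/39 → advance -1; mR−mL=-722/533 → turn -1·90°
n=6: pose=(-1,-5,E); sL=3/13, sR=3/17; mL=129/442, mR=-90/221; mL+mR=-3/26 → advance -1; mR−mL=-309/442 → turn -1·90°

0 6/17 30/49 657/833 -804/833 -2 -4 W
1 20/39 12/41 878/1599 -1288/1599 -1 -4 N
2 3/13 3/17 129/442 -90/221 -1 -5 E
3 60/313 60/233 25770/72929 -32760/72929 -2 -5 S
4 6/17 30/49 657/833 -804/833 -2 -4 W
5 20/39 12/41 878/1599 -1288/1599 -1 -4 N
6 3/13 3/17 129/442 -90/221 -1 -5 E
final -2 -5 S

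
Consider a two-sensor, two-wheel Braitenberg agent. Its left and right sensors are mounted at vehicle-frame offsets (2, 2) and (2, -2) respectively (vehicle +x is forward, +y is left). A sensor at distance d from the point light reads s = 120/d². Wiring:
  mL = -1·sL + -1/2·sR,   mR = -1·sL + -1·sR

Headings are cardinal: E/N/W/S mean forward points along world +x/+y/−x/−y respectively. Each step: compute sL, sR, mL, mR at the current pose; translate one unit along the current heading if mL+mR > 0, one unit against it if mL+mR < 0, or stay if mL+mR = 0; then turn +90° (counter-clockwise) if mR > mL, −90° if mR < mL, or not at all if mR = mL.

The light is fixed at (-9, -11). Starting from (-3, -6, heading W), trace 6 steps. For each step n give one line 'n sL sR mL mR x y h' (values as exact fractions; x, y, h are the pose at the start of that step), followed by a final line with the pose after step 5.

0 24/5 24/13 -372/65 -432/65 -3 -6 W
1 60/37 12/13 -1002/481 -1224/481 -2 -6 N
2 40/39 24/17 -1148/663 -1616/663 -2 -7 E
3 30/17 6 -81/17 -132/17 -3 -7 S
4 24/5 24/13 -372/65 -432/65 -3 -6 W
5 60/37 12/13 -1002/481 -1224/481 -2 -6 N
final -2 -7 E

n=0: pose=(-3,-6,W); sL=24/5, sR=24/13; mL=-372/65, mR=-432/65; mL+mR=-804/65 → advance -1; mR−mL=-12/13 → turn -1·90°
n=1: pose=(-2,-6,N); sL=60/37, sR=12/13; mL=-1002/481, mR=-1224/481; mL+mR=-2226/481 → advance -1; mR−mL=-6/13 → turn -1·90°
n=2: pose=(-2,-7,E); sL=40/39, sR=24/17; mL=-1148/663, mR=-1616/663; mL+mR=-2764/663 → advance -1; mR−mL=-12/17 → turn -1·90°
n=3: pose=(-3,-7,S); sL=30/17, sR=6; mL=-81/17, mR=-132/17; mL+mR=-213/17 → advance -1; mR−mL=-3 → turn -1·90°
n=4: pose=(-3,-6,W); sL=24/5, sR=24/13; mL=-372/65, mR=-432/65; mL+mR=-804/65 → advance -1; mR−mL=-12/13 → turn -1·90°
n=5: pose=(-2,-6,N); sL=60/37, sR=12/13; mL=-1002/481, mR=-1224/481; mL+mR=-2226/481 → advance -1; mR−mL=-6/13 → turn -1·90°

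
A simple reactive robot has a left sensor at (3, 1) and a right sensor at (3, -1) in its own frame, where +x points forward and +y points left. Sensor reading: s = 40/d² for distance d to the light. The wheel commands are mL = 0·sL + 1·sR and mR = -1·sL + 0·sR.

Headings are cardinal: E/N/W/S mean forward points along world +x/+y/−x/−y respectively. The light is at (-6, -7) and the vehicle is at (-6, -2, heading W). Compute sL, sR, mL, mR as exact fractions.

left sensor world pos  = (-9, -3); dL² = 25
right sensor world pos = (-9, -1); dR² = 45
sL = 40/25 = 8/5
sR = 40/45 = 8/9
mL = 0·sL + 1·sR = 8/9
mR = -1·sL + 0·sR = -8/5

8/5 8/9 8/9 -8/5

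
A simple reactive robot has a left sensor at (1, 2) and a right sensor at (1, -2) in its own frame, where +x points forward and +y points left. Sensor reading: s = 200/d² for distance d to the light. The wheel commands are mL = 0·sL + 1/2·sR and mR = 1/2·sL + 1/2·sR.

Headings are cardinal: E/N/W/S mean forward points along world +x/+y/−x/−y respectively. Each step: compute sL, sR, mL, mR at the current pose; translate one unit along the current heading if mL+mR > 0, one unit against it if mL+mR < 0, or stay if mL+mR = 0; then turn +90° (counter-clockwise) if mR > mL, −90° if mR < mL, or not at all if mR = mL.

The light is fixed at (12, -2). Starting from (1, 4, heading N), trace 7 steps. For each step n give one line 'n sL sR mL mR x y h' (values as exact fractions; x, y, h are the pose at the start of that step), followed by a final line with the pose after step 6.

n=0: pose=(1,4,N); sL=100/109, sR=20/13; mL=10/13, mR=1740/1417; mL+mR=2830/1417 → advance +1; mR−mL=50/109 → turn +1·90°
n=1: pose=(1,5,W); sL=200/169, sR=8/9; mL=4/9, mR=1576/1521; mL+mR=2252/1521 → advance +1; mR−mL=100/169 → turn +1·90°
n=2: pose=(0,5,S); sL=25/17, sR=25/29; mL=25/58, mR=575/493; mL+mR=1575/986 → advance +1; mR−mL=25/34 → turn +1·90°
n=3: pose=(0,4,E); sL=40/37, sR=200/137; mL=100/137, mR=6440/5069; mL+mR=10140/5069 → advance +1; mR−mL=20/37 → turn +1·90°
n=4: pose=(1,4,N); sL=100/109, sR=20/13; mL=10/13, mR=1740/1417; mL+mR=2830/1417 → advance +1; mR−mL=50/109 → turn +1·90°
n=5: pose=(1,5,W); sL=200/169, sR=8/9; mL=4/9, mR=1576/1521; mL+mR=2252/1521 → advance +1; mR−mL=100/169 → turn +1·90°
n=6: pose=(0,5,S); sL=25/17, sR=25/29; mL=25/58, mR=575/493; mL+mR=1575/986 → advance +1; mR−mL=25/34 → turn +1·90°

0 100/109 20/13 10/13 1740/1417 1 4 N
1 200/169 8/9 4/9 1576/1521 1 5 W
2 25/17 25/29 25/58 575/493 0 5 S
3 40/37 200/137 100/137 6440/5069 0 4 E
4 100/109 20/13 10/13 1740/1417 1 4 N
5 200/169 8/9 4/9 1576/1521 1 5 W
6 25/17 25/29 25/58 575/493 0 5 S
final 0 4 E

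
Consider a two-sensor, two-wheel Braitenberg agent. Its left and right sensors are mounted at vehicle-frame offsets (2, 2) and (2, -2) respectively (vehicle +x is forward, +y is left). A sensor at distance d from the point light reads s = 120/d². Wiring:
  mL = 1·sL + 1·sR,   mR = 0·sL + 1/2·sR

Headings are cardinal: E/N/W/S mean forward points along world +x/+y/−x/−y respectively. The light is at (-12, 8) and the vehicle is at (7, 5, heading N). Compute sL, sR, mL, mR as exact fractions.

left sensor world pos  = (5, 7); dL² = 290
right sensor world pos = (9, 7); dR² = 442
sL = 120/290 = 12/29
sR = 120/442 = 60/221
mL = 1·sL + 1·sR = 4392/6409
mR = 0·sL + 1/2·sR = 30/221

12/29 60/221 4392/6409 30/221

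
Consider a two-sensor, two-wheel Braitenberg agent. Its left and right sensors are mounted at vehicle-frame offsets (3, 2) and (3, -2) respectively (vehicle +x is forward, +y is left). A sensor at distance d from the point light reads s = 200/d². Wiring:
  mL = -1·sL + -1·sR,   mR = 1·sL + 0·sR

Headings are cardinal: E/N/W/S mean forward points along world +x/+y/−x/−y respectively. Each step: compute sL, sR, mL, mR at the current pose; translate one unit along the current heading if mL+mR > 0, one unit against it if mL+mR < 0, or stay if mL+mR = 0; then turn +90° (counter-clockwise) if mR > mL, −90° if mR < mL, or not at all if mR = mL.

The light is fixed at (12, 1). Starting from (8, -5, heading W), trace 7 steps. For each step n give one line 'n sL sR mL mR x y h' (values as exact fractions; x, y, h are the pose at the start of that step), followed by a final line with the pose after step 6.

n=0: pose=(8,-5,W); sL=200/113, sR=40/13; mL=-7120/1469, mR=200/113; mL+mR=-40/13 → advance -1; mR−mL=9720/1469 → turn +1·90°
n=1: pose=(9,-5,S); sL=100/41, sR=100/53; mL=-9400/2173, mR=100/41; mL+mR=-100/53 → advance -1; mR−mL=14700/2173 → turn +1·90°
n=2: pose=(9,-4,E); sL=200/9, sR=200/49; mL=-11600/441, mR=200/9; mL+mR=-200/49 → advance -1; mR−mL=21400/441 → turn +1·90°
n=3: pose=(8,-4,N); sL=5, sR=25; mL=-30, mR=5; mL+mR=-25 → advance -1; mR−mL=35 → turn +1·90°
n=4: pose=(8,-5,W); sL=200/113, sR=40/13; mL=-7120/1469, mR=200/113; mL+mR=-40/13 → advance -1; mR−mL=9720/1469 → turn +1·90°
n=5: pose=(9,-5,S); sL=100/41, sR=100/53; mL=-9400/2173, mR=100/41; mL+mR=-100/53 → advance -1; mR−mL=14700/2173 → turn +1·90°
n=6: pose=(9,-4,E); sL=200/9, sR=200/49; mL=-11600/441, mR=200/9; mL+mR=-200/49 → advance -1; mR−mL=21400/441 → turn +1·90°

0 200/113 40/13 -7120/1469 200/113 8 -5 W
1 100/41 100/53 -9400/2173 100/41 9 -5 S
2 200/9 200/49 -11600/441 200/9 9 -4 E
3 5 25 -30 5 8 -4 N
4 200/113 40/13 -7120/1469 200/113 8 -5 W
5 100/41 100/53 -9400/2173 100/41 9 -5 S
6 200/9 200/49 -11600/441 200/9 9 -4 E
final 8 -4 N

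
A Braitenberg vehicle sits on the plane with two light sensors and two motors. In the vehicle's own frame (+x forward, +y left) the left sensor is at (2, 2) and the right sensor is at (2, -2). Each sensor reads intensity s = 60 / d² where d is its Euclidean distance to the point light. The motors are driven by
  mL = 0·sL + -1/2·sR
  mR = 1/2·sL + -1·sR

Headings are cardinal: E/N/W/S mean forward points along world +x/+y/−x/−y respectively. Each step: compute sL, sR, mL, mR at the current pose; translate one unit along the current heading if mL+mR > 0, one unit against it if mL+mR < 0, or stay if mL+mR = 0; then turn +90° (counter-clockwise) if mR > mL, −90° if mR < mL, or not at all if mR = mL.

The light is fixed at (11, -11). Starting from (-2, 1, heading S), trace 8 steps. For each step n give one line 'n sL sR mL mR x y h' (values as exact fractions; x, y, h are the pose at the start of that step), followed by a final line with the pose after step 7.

n=0: pose=(-2,1,S); sL=60/221, sR=12/65; mL=-6/65, mR=-54/1105; mL+mR=-12/85 → advance -1; mR−mL=48/1105 → turn +1·90°
n=1: pose=(-2,2,E); sL=30/173, sR=30/121; mL=-15/121, mR=-3375/20933; mL+mR=-5970/20933 → advance -1; mR−mL=-780/20933 → turn -1·90°
n=2: pose=(-3,2,S); sL=12/53, sR=60/377; mL=-30/377, mR=-918/19981; mL+mR=-2508/19981 → advance -1; mR−mL=672/19981 → turn +1·90°
n=3: pose=(-3,3,E); sL=3/20, sR=5/24; mL=-5/48, mR=-2/15; mL+mR=-19/80 → advance -1; mR−mL=-7/240 → turn -1·90°
n=4: pose=(-4,3,S); sL=60/313, sR=60/433; mL=-30/433, mR=-5790/135529; mL+mR=-15180/135529 → advance -1; mR−mL=3600/135529 → turn +1·90°
n=5: pose=(-4,4,E); sL=30/229, sR=30/169; mL=-15/169, mR=-4335/38701; mL+mR=-7770/38701 → advance -1; mR−mL=-900/38701 → turn -1·90°
n=6: pose=(-5,4,S); sL=12/73, sR=60/493; mL=-30/493, mR=-1422/35989; mL+mR=-3612/35989 → advance -1; mR−mL=768/35989 → turn +1·90°
n=7: pose=(-5,5,E); sL=3/26, sR=15/98; mL=-15/196, mR=-243/2548; mL+mR=-219/1274 → advance -1; mR−mL=-12/637 → turn -1·90°

0 60/221 12/65 -6/65 -54/1105 -2 1 S
1 30/173 30/121 -15/121 -3375/20933 -2 2 E
2 12/53 60/377 -30/377 -918/19981 -3 2 S
3 3/20 5/24 -5/48 -2/15 -3 3 E
4 60/313 60/433 -30/433 -5790/135529 -4 3 S
5 30/229 30/169 -15/169 -4335/38701 -4 4 E
6 12/73 60/493 -30/493 -1422/35989 -5 4 S
7 3/26 15/98 -15/196 -243/2548 -5 5 E
final -6 5 S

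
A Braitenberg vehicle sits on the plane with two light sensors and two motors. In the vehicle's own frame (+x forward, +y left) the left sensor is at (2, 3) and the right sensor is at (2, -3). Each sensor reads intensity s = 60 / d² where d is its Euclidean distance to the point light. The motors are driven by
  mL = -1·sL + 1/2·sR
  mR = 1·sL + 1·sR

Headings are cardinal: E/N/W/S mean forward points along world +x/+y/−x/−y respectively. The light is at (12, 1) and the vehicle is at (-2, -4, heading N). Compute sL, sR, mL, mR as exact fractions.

left sensor world pos  = (-5, -2); dL² = 298
right sensor world pos = (1, -2); dR² = 130
sL = 60/298 = 30/149
sR = 60/130 = 6/13
mL = -1·sL + 1/2·sR = 57/1937
mR = 1·sL + 1·sR = 1284/1937

30/149 6/13 57/1937 1284/1937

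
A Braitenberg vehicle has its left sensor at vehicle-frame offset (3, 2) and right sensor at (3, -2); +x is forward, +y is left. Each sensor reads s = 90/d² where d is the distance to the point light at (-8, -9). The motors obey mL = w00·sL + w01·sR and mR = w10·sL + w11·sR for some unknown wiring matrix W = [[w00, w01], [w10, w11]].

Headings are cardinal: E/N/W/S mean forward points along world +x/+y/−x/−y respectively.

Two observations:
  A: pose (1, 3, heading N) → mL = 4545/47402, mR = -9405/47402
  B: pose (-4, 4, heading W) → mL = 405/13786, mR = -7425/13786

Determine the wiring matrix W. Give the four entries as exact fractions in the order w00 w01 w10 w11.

-1/2 1 -1 1/2

obs A: pose=(1,3,N) → sL=45/137, sR=45/173, mL=4545/47402, mR=-9405/47402
obs B: pose=(-4,4,W) → sL=45/61, sR=45/113, mL=405/13786, mR=-7425/13786
sensor matrix S = [[45/137, 45/173], [45/61, 45/113]]; det S = -9979200/163370993
solve [mL_A; mL_B] = S·[w00; w01] and [mR_A; mR_B] = S·[w10; w11]:
  w00 = -1/2, w01 = 1, w10 = -1, w11 = 1/2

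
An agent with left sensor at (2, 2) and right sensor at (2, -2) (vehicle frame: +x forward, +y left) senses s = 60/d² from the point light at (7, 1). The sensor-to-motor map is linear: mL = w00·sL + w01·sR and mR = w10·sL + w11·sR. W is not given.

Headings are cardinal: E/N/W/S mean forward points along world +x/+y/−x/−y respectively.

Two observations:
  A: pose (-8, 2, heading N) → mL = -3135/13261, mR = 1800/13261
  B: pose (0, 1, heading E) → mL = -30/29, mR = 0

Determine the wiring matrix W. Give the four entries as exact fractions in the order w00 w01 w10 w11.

obs A: pose=(-8,2,N) → sL=30/149, sR=30/89, mL=-3135/13261, mR=1800/13261
obs B: pose=(0,1,E) → sL=60/29, sR=60/29, mL=-30/29, mR=0
sensor matrix S = [[30/149, 30/89], [60/29, 60/29]]; det S = -108000/384569
solve [mL_A; mL_B] = S·[w00; w01] and [mR_A; mR_B] = S·[w10; w11]:
  w00 = 1/2, w01 = -1, w10 = -1, w11 = 1

1/2 -1 -1 1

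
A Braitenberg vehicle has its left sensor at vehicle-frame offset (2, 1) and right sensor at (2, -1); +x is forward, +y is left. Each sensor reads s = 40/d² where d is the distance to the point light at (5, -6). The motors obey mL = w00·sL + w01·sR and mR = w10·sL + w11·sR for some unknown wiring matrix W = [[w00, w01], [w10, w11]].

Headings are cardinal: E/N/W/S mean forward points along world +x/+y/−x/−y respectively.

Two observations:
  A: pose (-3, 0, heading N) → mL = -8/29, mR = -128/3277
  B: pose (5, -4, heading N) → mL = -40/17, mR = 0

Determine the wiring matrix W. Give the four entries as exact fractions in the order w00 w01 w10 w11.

obs A: pose=(-3,0,N) → sL=8/29, sR=40/113, mL=-8/29, mR=-128/3277
obs B: pose=(5,-4,N) → sL=40/17, sR=40/17, mL=-40/17, mR=0
sensor matrix S = [[8/29, 40/113], [40/17, 40/17]]; det S = -10240/55709
solve [mL_A; mL_B] = S·[w00; w01] and [mR_A; mR_B] = S·[w10; w11]:
  w00 = -1, w01 = 0, w10 = 1/2, w11 = -1/2

-1 0 1/2 -1/2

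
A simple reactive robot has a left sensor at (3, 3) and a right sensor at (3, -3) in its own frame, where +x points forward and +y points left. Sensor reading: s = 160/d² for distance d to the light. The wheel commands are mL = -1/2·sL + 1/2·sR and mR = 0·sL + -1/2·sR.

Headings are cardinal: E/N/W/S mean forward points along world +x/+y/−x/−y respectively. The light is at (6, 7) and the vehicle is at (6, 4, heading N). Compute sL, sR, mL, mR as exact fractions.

left sensor world pos  = (3, 7); dL² = 9
right sensor world pos = (9, 7); dR² = 9
sL = 160/9 = 160/9
sR = 160/9 = 160/9
mL = -1/2·sL + 1/2·sR = 0
mR = 0·sL + -1/2·sR = -80/9

160/9 160/9 0 -80/9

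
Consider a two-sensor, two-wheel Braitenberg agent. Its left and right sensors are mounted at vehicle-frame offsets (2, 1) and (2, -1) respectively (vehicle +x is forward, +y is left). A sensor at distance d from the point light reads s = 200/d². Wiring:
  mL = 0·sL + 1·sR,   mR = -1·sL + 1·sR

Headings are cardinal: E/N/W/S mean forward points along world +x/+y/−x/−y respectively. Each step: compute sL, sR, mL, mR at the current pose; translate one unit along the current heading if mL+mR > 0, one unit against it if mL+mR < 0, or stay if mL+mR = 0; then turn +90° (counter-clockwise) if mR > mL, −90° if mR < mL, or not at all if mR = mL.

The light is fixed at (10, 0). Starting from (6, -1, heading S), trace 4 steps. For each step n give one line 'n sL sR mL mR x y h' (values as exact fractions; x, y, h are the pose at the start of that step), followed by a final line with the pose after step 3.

0 100/9 100/17 100/17 -800/153 6 -1 S
1 40/9 200/37 200/37 320/333 6 -2 W
2 50/9 25/2 25/2 125/18 5 -2 N
3 200/9 200/13 200/13 -800/117 5 -1 E
final 6 -1 S

n=0: pose=(6,-1,S); sL=100/9, sR=100/17; mL=100/17, mR=-800/153; mL+mR=100/153 → advance +1; mR−mL=-100/9 → turn -1·90°
n=1: pose=(6,-2,W); sL=40/9, sR=200/37; mL=200/37, mR=320/333; mL+mR=2120/333 → advance +1; mR−mL=-40/9 → turn -1·90°
n=2: pose=(5,-2,N); sL=50/9, sR=25/2; mL=25/2, mR=125/18; mL+mR=175/9 → advance +1; mR−mL=-50/9 → turn -1·90°
n=3: pose=(5,-1,E); sL=200/9, sR=200/13; mL=200/13, mR=-800/117; mL+mR=1000/117 → advance +1; mR−mL=-200/9 → turn -1·90°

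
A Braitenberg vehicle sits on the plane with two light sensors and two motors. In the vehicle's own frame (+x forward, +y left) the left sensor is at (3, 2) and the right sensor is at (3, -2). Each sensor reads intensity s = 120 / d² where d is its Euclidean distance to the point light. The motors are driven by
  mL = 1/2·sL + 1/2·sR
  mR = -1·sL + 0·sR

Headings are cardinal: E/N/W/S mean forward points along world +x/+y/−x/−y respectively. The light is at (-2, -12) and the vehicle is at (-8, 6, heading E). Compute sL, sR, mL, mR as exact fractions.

left sensor world pos  = (-5, 8); dL² = 409
right sensor world pos = (-5, 4); dR² = 265
sL = 120/409 = 120/409
sR = 120/265 = 24/53
mL = 1/2·sL + 1/2·sR = 8088/21677
mR = -1·sL + 0·sR = -120/409

120/409 24/53 8088/21677 -120/409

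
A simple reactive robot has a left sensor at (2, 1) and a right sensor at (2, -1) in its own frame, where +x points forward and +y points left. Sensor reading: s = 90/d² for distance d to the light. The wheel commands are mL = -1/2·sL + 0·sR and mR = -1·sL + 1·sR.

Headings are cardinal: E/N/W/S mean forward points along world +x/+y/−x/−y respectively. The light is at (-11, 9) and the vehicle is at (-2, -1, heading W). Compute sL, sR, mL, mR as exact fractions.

9/17 9/13 -9/34 36/221

left sensor world pos  = (-4, -2); dL² = 170
right sensor world pos = (-4, 0); dR² = 130
sL = 90/170 = 9/17
sR = 90/130 = 9/13
mL = -1/2·sL + 0·sR = -9/34
mR = -1·sL + 1·sR = 36/221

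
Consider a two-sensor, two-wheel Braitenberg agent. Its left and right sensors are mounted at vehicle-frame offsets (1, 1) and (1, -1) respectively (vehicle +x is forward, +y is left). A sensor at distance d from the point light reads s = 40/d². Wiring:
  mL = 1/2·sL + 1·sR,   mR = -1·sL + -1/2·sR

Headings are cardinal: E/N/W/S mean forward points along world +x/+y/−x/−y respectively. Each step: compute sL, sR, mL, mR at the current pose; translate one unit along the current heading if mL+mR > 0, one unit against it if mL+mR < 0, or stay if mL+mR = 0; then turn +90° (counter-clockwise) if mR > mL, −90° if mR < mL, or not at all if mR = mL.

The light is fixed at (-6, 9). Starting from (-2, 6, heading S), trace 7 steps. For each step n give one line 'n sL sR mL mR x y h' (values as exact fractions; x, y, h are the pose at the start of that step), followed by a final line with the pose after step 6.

n=0: pose=(-2,6,S); sL=40/41, sR=8/5; mL=428/205, mR=-364/205; mL+mR=64/205 → advance +1; mR−mL=-792/205 → turn -1·90°
n=1: pose=(-2,5,W); sL=20/17, sR=20/9; mL=430/153, mR=-350/153; mL+mR=80/153 → advance +1; mR−mL=-260/51 → turn -1·90°
n=2: pose=(-3,5,N); sL=40/13, sR=8/5; mL=204/65, mR=-252/65; mL+mR=-48/65 → advance -1; mR−mL=-456/65 → turn -1·90°
n=3: pose=(-3,4,E); sL=5/4, sR=10/13; mL=145/104, mR=-85/52; mL+mR=-25/104 → advance -1; mR−mL=-315/104 → turn -1·90°
n=4: pose=(-4,4,S); sL=8/9, sR=40/37; mL=508/333, mR=-476/333; mL+mR=32/333 → advance +1; mR−mL=-328/111 → turn -1·90°
n=5: pose=(-4,3,W); sL=4/5, sR=20/13; mL=126/65, mR=-102/65; mL+mR=24/65 → advance +1; mR−mL=-228/65 → turn -1·90°
n=6: pose=(-5,3,N); sL=8/5, sR=40/29; mL=316/145, mR=-332/145; mL+mR=-16/145 → advance -1; mR−mL=-648/145 → turn -1·90°

0 40/41 8/5 428/205 -364/205 -2 6 S
1 20/17 20/9 430/153 -350/153 -2 5 W
2 40/13 8/5 204/65 -252/65 -3 5 N
3 5/4 10/13 145/104 -85/52 -3 4 E
4 8/9 40/37 508/333 -476/333 -4 4 S
5 4/5 20/13 126/65 -102/65 -4 3 W
6 8/5 40/29 316/145 -332/145 -5 3 N
final -5 2 E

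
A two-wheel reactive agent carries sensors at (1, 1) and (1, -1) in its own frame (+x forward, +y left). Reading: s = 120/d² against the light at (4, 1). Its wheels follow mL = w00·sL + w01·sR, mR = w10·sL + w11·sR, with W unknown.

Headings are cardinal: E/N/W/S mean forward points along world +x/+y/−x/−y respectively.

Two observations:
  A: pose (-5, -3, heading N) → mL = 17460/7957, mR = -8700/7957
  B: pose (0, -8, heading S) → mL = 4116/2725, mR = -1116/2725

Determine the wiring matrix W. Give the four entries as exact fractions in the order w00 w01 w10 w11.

1/2 1 1/2 -1

obs A: pose=(-5,-3,N) → sL=120/109, sR=120/73, mL=17460/7957, mR=-8700/7957
obs B: pose=(0,-8,S) → sL=120/109, sR=24/25, mL=4116/2725, mR=-1116/2725
sensor matrix S = [[120/109, 120/73], [120/109, 24/25]]; det S = -29952/39785
solve [mL_A; mL_B] = S·[w00; w01] and [mR_A; mR_B] = S·[w10; w11]:
  w00 = 1/2, w01 = 1, w10 = 1/2, w11 = -1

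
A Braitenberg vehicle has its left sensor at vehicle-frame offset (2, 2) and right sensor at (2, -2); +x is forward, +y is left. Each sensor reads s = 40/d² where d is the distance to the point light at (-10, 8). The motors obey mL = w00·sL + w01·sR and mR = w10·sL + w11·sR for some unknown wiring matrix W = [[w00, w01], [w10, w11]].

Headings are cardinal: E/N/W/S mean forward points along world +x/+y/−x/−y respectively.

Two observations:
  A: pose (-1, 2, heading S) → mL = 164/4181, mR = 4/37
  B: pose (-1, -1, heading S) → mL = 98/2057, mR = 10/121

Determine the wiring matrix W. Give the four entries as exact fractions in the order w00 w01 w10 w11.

1 -1/2 1/2 0

obs A: pose=(-1,2,S) → sL=8/37, sR=40/113, mL=164/4181, mR=4/37
obs B: pose=(-1,-1,S) → sL=20/121, sR=4/17, mL=98/2057, mR=10/121
sensor matrix S = [[8/37, 40/113], [20/121, 4/17]]; det S = -65664/8600317
solve [mL_A; mL_B] = S·[w00; w01] and [mR_A; mR_B] = S·[w10; w11]:
  w00 = 1, w01 = -1/2, w10 = 1/2, w11 = 0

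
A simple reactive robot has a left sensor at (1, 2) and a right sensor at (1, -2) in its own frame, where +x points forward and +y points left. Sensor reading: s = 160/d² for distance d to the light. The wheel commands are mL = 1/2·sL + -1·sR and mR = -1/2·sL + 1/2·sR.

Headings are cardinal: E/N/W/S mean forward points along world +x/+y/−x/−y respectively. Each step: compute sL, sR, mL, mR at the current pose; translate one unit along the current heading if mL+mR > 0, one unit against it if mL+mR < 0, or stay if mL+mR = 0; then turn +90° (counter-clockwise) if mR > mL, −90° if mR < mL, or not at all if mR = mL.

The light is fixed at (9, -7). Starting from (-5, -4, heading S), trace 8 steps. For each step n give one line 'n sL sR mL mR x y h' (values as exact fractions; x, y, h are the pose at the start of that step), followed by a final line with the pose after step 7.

0 40/37 8/13 -36/481 -112/481 -5 -4 S
1 160/229 160/261 -15760/59769 -2560/59769 -5 -3 W
2 16/13 80/117 -8/117 -32/117 -4 -3 S
3 32/41 32/49 -528/2009 -128/2009 -4 -2 W
4 40/29 40/53 -100/1537 -480/1537 -3 -2 S
5 32/37 160/233 -2192/8621 -768/8621 -3 -1 W
6 80/53 80/97 -360/5141 -1760/5141 -2 -1 S
7 160/169 32/45 -1808/7605 -896/7605 -2 0 W
final -1 0 S

n=0: pose=(-5,-4,S); sL=40/37, sR=8/13; mL=-36/481, mR=-112/481; mL+mR=-4/13 → advance -1; mR−mL=-76/481 → turn -1·90°
n=1: pose=(-5,-3,W); sL=160/229, sR=160/261; mL=-15760/59769, mR=-2560/59769; mL+mR=-80/261 → advance -1; mR−mL=4400/19923 → turn +1·90°
n=2: pose=(-4,-3,S); sL=16/13, sR=80/117; mL=-8/117, mR=-32/117; mL+mR=-40/117 → advance -1; mR−mL=-8/39 → turn -1·90°
n=3: pose=(-4,-2,W); sL=32/41, sR=32/49; mL=-528/2009, mR=-128/2009; mL+mR=-16/49 → advance -1; mR−mL=400/2009 → turn +1·90°
n=4: pose=(-3,-2,S); sL=40/29, sR=40/53; mL=-100/1537, mR=-480/1537; mL+mR=-20/53 → advance -1; mR−mL=-380/1537 → turn -1·90°
n=5: pose=(-3,-1,W); sL=32/37, sR=160/233; mL=-2192/8621, mR=-768/8621; mL+mR=-80/233 → advance -1; mR−mL=1424/8621 → turn +1·90°
n=6: pose=(-2,-1,S); sL=80/53, sR=80/97; mL=-360/5141, mR=-1760/5141; mL+mR=-40/97 → advance -1; mR−mL=-1400/5141 → turn -1·90°
n=7: pose=(-2,0,W); sL=160/169, sR=32/45; mL=-1808/7605, mR=-896/7605; mL+mR=-16/45 → advance -1; mR−mL=304/2535 → turn +1·90°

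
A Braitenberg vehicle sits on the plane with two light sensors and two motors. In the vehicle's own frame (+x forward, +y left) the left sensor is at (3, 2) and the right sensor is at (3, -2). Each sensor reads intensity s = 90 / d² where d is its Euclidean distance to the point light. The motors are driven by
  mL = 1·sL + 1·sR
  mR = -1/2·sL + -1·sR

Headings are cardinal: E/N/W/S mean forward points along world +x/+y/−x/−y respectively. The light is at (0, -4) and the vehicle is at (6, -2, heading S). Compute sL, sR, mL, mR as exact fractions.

18/13 90/17 1476/221 -1323/221

left sensor world pos  = (8, -5); dL² = 65
right sensor world pos = (4, -5); dR² = 17
sL = 90/65 = 18/13
sR = 90/17 = 90/17
mL = 1·sL + 1·sR = 1476/221
mR = -1/2·sL + -1·sR = -1323/221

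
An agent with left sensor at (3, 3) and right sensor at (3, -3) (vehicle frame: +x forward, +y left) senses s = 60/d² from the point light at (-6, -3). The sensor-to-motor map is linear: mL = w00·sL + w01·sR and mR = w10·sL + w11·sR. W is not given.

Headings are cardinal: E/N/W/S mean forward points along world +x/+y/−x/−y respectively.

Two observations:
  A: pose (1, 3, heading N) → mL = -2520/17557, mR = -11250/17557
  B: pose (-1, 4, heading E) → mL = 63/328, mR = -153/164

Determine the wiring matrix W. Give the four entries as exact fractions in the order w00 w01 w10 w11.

obs A: pose=(1,3,N) → sL=60/97, sR=60/181, mL=-2520/17557, mR=-11250/17557
obs B: pose=(-1,4,E) → sL=15/41, sR=3/4, mL=63/328, mR=-153/164
sensor matrix S = [[60/97, 60/181], [15/41, 3/4]]; det S = 246645/719837
solve [mL_A; mL_B] = S·[w00; w01] and [mR_A; mR_B] = S·[w10; w11]:
  w00 = -1/2, w01 = 1/2, w10 = -1/2, w11 = -1

-1/2 1/2 -1/2 -1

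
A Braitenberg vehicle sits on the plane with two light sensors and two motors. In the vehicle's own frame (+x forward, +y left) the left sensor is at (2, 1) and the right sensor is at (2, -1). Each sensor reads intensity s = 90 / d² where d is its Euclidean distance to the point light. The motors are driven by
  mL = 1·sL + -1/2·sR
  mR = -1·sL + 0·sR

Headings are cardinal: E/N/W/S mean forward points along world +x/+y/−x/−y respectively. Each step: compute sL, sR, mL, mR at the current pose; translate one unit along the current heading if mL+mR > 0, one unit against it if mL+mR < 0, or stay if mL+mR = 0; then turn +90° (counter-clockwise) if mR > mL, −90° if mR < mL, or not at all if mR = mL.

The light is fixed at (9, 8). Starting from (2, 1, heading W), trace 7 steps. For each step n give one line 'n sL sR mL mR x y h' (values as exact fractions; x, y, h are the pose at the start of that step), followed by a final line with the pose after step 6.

n=0: pose=(2,1,W); sL=18/29, sR=10/13; mL=89/377, mR=-18/29; mL+mR=-5/13 → advance -1; mR−mL=-323/377 → turn -1·90°
n=1: pose=(3,1,N); sL=45/37, sR=9/5; mL=117/370, mR=-45/37; mL+mR=-9/10 → advance -1; mR−mL=-567/370 → turn -1·90°
n=2: pose=(3,0,E); sL=18/13, sR=90/97; mL=1161/1261, mR=-18/13; mL+mR=-45/97 → advance -1; mR−mL=-2907/1261 → turn -1·90°
n=3: pose=(2,0,S); sL=45/68, sR=45/82; mL=270/697, mR=-45/68; mL+mR=-45/164 → advance -1; mR−mL=-2925/2788 → turn -1·90°
n=4: pose=(2,1,W); sL=18/29, sR=10/13; mL=89/377, mR=-18/29; mL+mR=-5/13 → advance -1; mR−mL=-323/377 → turn -1·90°
n=5: pose=(3,1,N); sL=45/37, sR=9/5; mL=117/370, mR=-45/37; mL+mR=-9/10 → advance -1; mR−mL=-567/370 → turn -1·90°
n=6: pose=(3,0,E); sL=18/13, sR=90/97; mL=1161/1261, mR=-18/13; mL+mR=-45/97 → advance -1; mR−mL=-2907/1261 → turn -1·90°

0 18/29 10/13 89/377 -18/29 2 1 W
1 45/37 9/5 117/370 -45/37 3 1 N
2 18/13 90/97 1161/1261 -18/13 3 0 E
3 45/68 45/82 270/697 -45/68 2 0 S
4 18/29 10/13 89/377 -18/29 2 1 W
5 45/37 9/5 117/370 -45/37 3 1 N
6 18/13 90/97 1161/1261 -18/13 3 0 E
final 2 0 S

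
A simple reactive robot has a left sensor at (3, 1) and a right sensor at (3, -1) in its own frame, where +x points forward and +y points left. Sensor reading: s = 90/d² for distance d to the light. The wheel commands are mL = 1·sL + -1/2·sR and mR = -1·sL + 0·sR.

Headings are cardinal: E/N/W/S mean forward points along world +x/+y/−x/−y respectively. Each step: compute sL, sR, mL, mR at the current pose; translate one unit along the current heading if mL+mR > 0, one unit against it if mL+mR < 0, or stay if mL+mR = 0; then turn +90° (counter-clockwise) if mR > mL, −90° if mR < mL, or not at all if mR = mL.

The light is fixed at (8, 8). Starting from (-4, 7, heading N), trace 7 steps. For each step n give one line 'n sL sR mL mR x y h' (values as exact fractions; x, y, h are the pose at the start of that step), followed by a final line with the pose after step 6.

n=0: pose=(-4,7,N); sL=90/173, sR=18/25; mL=693/4325, mR=-90/173; mL+mR=-9/25 → advance -1; mR−mL=-2943/4325 → turn -1·90°
n=1: pose=(-4,6,E); sL=45/41, sR=1; mL=49/82, mR=-45/41; mL+mR=-1/2 → advance -1; mR−mL=-139/82 → turn -1·90°
n=2: pose=(-5,6,S); sL=90/169, sR=90/221; mL=945/2873, mR=-90/169; mL+mR=-45/221 → advance -1; mR−mL=-2475/2873 → turn -1·90°
n=3: pose=(-5,7,W); sL=9/26, sR=45/128; mL=567/3328, mR=-9/26; mL+mR=-45/256 → advance -1; mR−mL=-1719/3328 → turn -1·90°
n=4: pose=(-4,7,N); sL=90/173, sR=18/25; mL=693/4325, mR=-90/173; mL+mR=-9/25 → advance -1; mR−mL=-2943/4325 → turn -1·90°
n=5: pose=(-4,6,E); sL=45/41, sR=1; mL=49/82, mR=-45/41; mL+mR=-1/2 → advance -1; mR−mL=-139/82 → turn -1·90°
n=6: pose=(-5,6,S); sL=90/169, sR=90/221; mL=945/2873, mR=-90/169; mL+mR=-45/221 → advance -1; mR−mL=-2475/2873 → turn -1·90°

0 90/173 18/25 693/4325 -90/173 -4 7 N
1 45/41 1 49/82 -45/41 -4 6 E
2 90/169 90/221 945/2873 -90/169 -5 6 S
3 9/26 45/128 567/3328 -9/26 -5 7 W
4 90/173 18/25 693/4325 -90/173 -4 7 N
5 45/41 1 49/82 -45/41 -4 6 E
6 90/169 90/221 945/2873 -90/169 -5 6 S
final -5 7 W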